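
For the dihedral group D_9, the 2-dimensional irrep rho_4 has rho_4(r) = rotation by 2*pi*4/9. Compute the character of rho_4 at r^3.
chi_{rho_4}(r^3) = 2*cos(2*pi*4*3/9) = -1

Derivation: rho_4(r^3) is rotation by angle 2*pi*4*3/9, whose trace is 2*cos(2*pi*4*3/9) = -1.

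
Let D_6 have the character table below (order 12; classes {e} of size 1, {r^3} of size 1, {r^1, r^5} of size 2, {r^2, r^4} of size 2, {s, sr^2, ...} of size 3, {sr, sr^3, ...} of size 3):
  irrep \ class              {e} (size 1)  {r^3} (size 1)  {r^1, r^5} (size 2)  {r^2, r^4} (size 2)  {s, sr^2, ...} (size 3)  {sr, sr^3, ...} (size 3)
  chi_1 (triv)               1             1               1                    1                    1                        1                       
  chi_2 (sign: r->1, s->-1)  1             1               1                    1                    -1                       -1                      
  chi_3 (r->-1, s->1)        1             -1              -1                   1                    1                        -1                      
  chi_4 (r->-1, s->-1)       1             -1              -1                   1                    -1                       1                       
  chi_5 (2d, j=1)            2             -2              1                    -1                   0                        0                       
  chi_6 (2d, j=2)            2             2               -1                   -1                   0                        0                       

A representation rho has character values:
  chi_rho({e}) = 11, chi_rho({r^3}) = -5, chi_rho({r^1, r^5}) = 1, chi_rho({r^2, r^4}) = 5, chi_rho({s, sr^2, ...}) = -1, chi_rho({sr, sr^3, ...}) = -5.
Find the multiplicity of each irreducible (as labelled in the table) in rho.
Multiplicities: chi_1: 0, chi_2: 3, chi_3: 3, chi_4: 1, chi_5: 2, chi_6: 0.

Use <chi_rho, chi> = (1/|G|) sum_C |C| * chi_rho(C) * conj(chi(C)) with |G| = 12 for each irreducible chi in the table:
  <chi_rho, chi_1> = (1/12)[1*(11)*conj(1) + 1*(-5)*conj(1) + 2*(1)*conj(1) + 2*(5)*conj(1) + 3*(-1)*conj(1) + 3*(-5)*conj(1)]
      = (1/12)[(11) + (-5) + (2) + (10) + (-3) + (-15)] = 0/12 = 0
  <chi_rho, chi_2> = (1/12)[1*(11)*conj(1) + 1*(-5)*conj(1) + 2*(1)*conj(1) + 2*(5)*conj(1) + 3*(-1)*conj(-1) + 3*(-5)*conj(-1)]
      = (1/12)[(11) + (-5) + (2) + (10) + (3) + (15)] = 36/12 = 3
  <chi_rho, chi_3> = (1/12)[1*(11)*conj(1) + 1*(-5)*conj(-1) + 2*(1)*conj(-1) + 2*(5)*conj(1) + 3*(-1)*conj(1) + 3*(-5)*conj(-1)]
      = (1/12)[(11) + (5) + (-2) + (10) + (-3) + (15)] = 36/12 = 3
  <chi_rho, chi_4> = (1/12)[1*(11)*conj(1) + 1*(-5)*conj(-1) + 2*(1)*conj(-1) + 2*(5)*conj(1) + 3*(-1)*conj(-1) + 3*(-5)*conj(1)]
      = (1/12)[(11) + (5) + (-2) + (10) + (3) + (-15)] = 12/12 = 1
  <chi_rho, chi_5> = (1/12)[1*(11)*conj(2) + 1*(-5)*conj(-2) + 2*(1)*conj(1) + 2*(5)*conj(-1) + 3*(-1)*conj(0) + 3*(-5)*conj(0)]
      = (1/12)[(22) + (10) + (2) + (-10) + (0) + (0)] = 24/12 = 2
  <chi_rho, chi_6> = (1/12)[1*(11)*conj(2) + 1*(-5)*conj(2) + 2*(1)*conj(-1) + 2*(5)*conj(-1) + 3*(-1)*conj(0) + 3*(-5)*conj(0)]
      = (1/12)[(22) + (-10) + (-2) + (-10) + (0) + (0)] = 0/12 = 0
Dimension check: dim(rho) = sum (mult * dim) = 0*1 + 3*1 + 3*1 + 1*1 + 2*2 + 0*2 = 11 = chi_rho(e) = 11.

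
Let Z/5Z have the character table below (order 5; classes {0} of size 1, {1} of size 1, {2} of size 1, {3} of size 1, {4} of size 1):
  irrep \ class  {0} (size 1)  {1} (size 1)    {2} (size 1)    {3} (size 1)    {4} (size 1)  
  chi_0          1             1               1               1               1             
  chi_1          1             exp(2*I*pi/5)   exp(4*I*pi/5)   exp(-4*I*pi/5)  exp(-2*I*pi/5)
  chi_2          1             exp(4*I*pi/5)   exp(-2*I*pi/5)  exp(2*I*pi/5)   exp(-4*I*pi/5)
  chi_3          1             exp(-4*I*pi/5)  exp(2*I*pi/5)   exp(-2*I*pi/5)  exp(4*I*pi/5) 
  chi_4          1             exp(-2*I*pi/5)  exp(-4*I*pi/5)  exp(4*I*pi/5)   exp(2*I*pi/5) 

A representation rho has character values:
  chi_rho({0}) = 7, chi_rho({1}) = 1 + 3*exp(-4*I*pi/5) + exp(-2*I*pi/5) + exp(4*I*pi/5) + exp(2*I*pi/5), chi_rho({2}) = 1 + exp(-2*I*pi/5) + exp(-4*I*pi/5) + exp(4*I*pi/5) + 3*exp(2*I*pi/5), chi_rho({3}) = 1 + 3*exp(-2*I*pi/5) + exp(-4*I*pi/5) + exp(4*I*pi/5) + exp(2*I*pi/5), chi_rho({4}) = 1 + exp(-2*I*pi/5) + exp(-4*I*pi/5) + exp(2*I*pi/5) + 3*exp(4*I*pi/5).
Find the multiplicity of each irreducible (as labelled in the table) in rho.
Multiplicities: chi_0: 1, chi_1: 1, chi_2: 1, chi_3: 3, chi_4: 1.

Details: Use <chi_rho, chi> = (1/|G|) sum_C |C| * chi_rho(C) * conj(chi(C)) with |G| = 5 for each irreducible chi in the table:
  <chi_rho, chi_0> = (1/5)[1*(7)*conj(1) + 1*(1 + 3*exp(-4*I*pi/5) + exp(-2*I*pi/5) + exp(4*I*pi/5) + exp(2*I*pi/5))*conj(1) + 1*(1 + exp(-2*I*pi/5) + exp(-4*I*pi/5) + exp(4*I*pi/5) + 3*exp(2*I*pi/5))*conj(1) + 1*(1 + 3*exp(-2*I*pi/5) + exp(-4*I*pi/5) + exp(4*I*pi/5) + exp(2*I*pi/5))*conj(1) + 1*(1 + exp(-2*I*pi/5) + exp(-4*I*pi/5) + exp(2*I*pi/5) + 3*exp(4*I*pi/5))*conj(1)]
      = (1/5)[(7) + (1 + 3*exp(-4*I*pi/5) + exp(-2*I*pi/5) + exp(4*I*pi/5) + exp(2*I*pi/5)) + (1 + exp(-2*I*pi/5) + exp(-4*I*pi/5) + exp(4*I*pi/5) + 3*exp(2*I*pi/5)) + (1 + 3*exp(-2*I*pi/5) + exp(-4*I*pi/5) + exp(4*I*pi/5) + exp(2*I*pi/5)) + (1 + exp(-2*I*pi/5) + exp(-4*I*pi/5) + exp(2*I*pi/5) + 3*exp(4*I*pi/5))] = 5/5 = 1
  <chi_rho, chi_1> = (1/5)[1*(7)*conj(1) + 1*(1 + 3*exp(-4*I*pi/5) + exp(-2*I*pi/5) + exp(4*I*pi/5) + exp(2*I*pi/5))*conj(exp(2*I*pi/5)) + 1*(1 + exp(-2*I*pi/5) + exp(-4*I*pi/5) + exp(4*I*pi/5) + 3*exp(2*I*pi/5))*conj(exp(4*I*pi/5)) + 1*(1 + 3*exp(-2*I*pi/5) + exp(-4*I*pi/5) + exp(4*I*pi/5) + exp(2*I*pi/5))*conj(exp(-4*I*pi/5)) + 1*(1 + exp(-2*I*pi/5) + exp(-4*I*pi/5) + exp(2*I*pi/5) + 3*exp(4*I*pi/5))*conj(exp(-2*I*pi/5))]
      = (1/5)[(7) + (1 + exp(-2*I*pi/5) + exp(-4*I*pi/5) + exp(2*I*pi/5) + 3*exp(4*I*pi/5)) + (1 + 3*exp(-2*I*pi/5) + exp(-4*I*pi/5) + exp(4*I*pi/5) + exp(2*I*pi/5)) + (1 + exp(-2*I*pi/5) + exp(-4*I*pi/5) + exp(4*I*pi/5) + 3*exp(2*I*pi/5)) + (1 + 3*exp(-4*I*pi/5) + exp(-2*I*pi/5) + exp(4*I*pi/5) + exp(2*I*pi/5))] = 5/5 = 1
  <chi_rho, chi_2> = (1/5)[1*(7)*conj(1) + 1*(1 + 3*exp(-4*I*pi/5) + exp(-2*I*pi/5) + exp(4*I*pi/5) + exp(2*I*pi/5))*conj(exp(4*I*pi/5)) + 1*(1 + exp(-2*I*pi/5) + exp(-4*I*pi/5) + exp(4*I*pi/5) + 3*exp(2*I*pi/5))*conj(exp(-2*I*pi/5)) + 1*(1 + 3*exp(-2*I*pi/5) + exp(-4*I*pi/5) + exp(4*I*pi/5) + exp(2*I*pi/5))*conj(exp(2*I*pi/5)) + 1*(1 + exp(-2*I*pi/5) + exp(-4*I*pi/5) + exp(2*I*pi/5) + 3*exp(4*I*pi/5))*conj(exp(-4*I*pi/5))]
      = (1/5)[(7) + (1 + exp(-2*I*pi/5) + exp(-4*I*pi/5) + exp(4*I*pi/5) + 3*exp(2*I*pi/5)) + (1 + exp(-2*I*pi/5) + exp(-4*I*pi/5) + exp(2*I*pi/5) + 3*exp(4*I*pi/5)) + (1 + 3*exp(-4*I*pi/5) + exp(-2*I*pi/5) + exp(4*I*pi/5) + exp(2*I*pi/5)) + (1 + 3*exp(-2*I*pi/5) + exp(-4*I*pi/5) + exp(4*I*pi/5) + exp(2*I*pi/5))] = 5/5 = 1
  <chi_rho, chi_3> = (1/5)[1*(7)*conj(1) + 1*(1 + 3*exp(-4*I*pi/5) + exp(-2*I*pi/5) + exp(4*I*pi/5) + exp(2*I*pi/5))*conj(exp(-4*I*pi/5)) + 1*(1 + exp(-2*I*pi/5) + exp(-4*I*pi/5) + exp(4*I*pi/5) + 3*exp(2*I*pi/5))*conj(exp(2*I*pi/5)) + 1*(1 + 3*exp(-2*I*pi/5) + exp(-4*I*pi/5) + exp(4*I*pi/5) + exp(2*I*pi/5))*conj(exp(-2*I*pi/5)) + 1*(1 + exp(-2*I*pi/5) + exp(-4*I*pi/5) + exp(2*I*pi/5) + 3*exp(4*I*pi/5))*conj(exp(4*I*pi/5))]
      = (1/5)[(7) + (2) + (2) + (2) + (2)] = 15/5 = 3
  <chi_rho, chi_4> = (1/5)[1*(7)*conj(1) + 1*(1 + 3*exp(-4*I*pi/5) + exp(-2*I*pi/5) + exp(4*I*pi/5) + exp(2*I*pi/5))*conj(exp(-2*I*pi/5)) + 1*(1 + exp(-2*I*pi/5) + exp(-4*I*pi/5) + exp(4*I*pi/5) + 3*exp(2*I*pi/5))*conj(exp(-4*I*pi/5)) + 1*(1 + 3*exp(-2*I*pi/5) + exp(-4*I*pi/5) + exp(4*I*pi/5) + exp(2*I*pi/5))*conj(exp(4*I*pi/5)) + 1*(1 + exp(-2*I*pi/5) + exp(-4*I*pi/5) + exp(2*I*pi/5) + 3*exp(4*I*pi/5))*conj(exp(2*I*pi/5))]
      = (1/5)[(7) + (1 + 3*exp(-2*I*pi/5) + exp(-4*I*pi/5) + exp(4*I*pi/5) + exp(2*I*pi/5)) + (1 + 3*exp(-4*I*pi/5) + exp(-2*I*pi/5) + exp(4*I*pi/5) + exp(2*I*pi/5)) + (1 + exp(-2*I*pi/5) + exp(-4*I*pi/5) + exp(2*I*pi/5) + 3*exp(4*I*pi/5)) + (1 + exp(-2*I*pi/5) + exp(-4*I*pi/5) + exp(4*I*pi/5) + 3*exp(2*I*pi/5))] = 5/5 = 1
(Exp terms are combined using exp(i*s)*conj(exp(i*t)) = exp(i*(s-t)), and sums of them are collapsed using the identity that for every m > 1 the m distinct m-th roots of unity sum to 0, e.g. 1 + exp(2*I*pi/3) + exp(-2*I*pi/3) = 0.)
Dimension check: dim(rho) = sum (mult * dim) = 1*1 + 1*1 + 1*1 + 3*1 + 1*1 = 7 = chi_rho(e) = 7.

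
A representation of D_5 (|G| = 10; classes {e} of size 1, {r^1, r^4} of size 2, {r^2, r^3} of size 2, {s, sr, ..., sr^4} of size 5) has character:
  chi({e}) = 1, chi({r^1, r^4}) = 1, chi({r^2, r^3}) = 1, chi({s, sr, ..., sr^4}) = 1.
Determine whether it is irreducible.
Irreducible: <chi, chi> = 1.

Proof sketch: <chi, chi> = (1/|G|) sum_C |C| * |chi(C)|^2 = (1/10)[1*|1|^2 + 2*|1|^2 + 2*|1|^2 + 5*|1|^2]
  = (1/10)[(1) + (2) + (2) + (5)] = 10/10 = 1.
A character is irreducible iff <chi, chi> = 1, so this representation is irreducible.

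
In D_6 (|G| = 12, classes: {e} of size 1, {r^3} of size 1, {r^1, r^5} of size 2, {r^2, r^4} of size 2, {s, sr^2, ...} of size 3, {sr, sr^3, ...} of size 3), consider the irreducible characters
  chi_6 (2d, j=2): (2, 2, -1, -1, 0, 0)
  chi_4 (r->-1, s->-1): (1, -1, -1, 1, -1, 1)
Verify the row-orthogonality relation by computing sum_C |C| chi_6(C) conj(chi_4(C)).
Sum = 0; so <chi_6, chi_4> = 0 (distinct irreducibles are orthogonal).

Working: Compute term by term over conjugacy classes (|C| * chi_6(C) * conj(chi_4(C))):
  1*(2)*conj(1) + 1*(2)*conj(-1) + 2*(-1)*conj(-1) + 2*(-1)*conj(1) + 3*(0)*conj(-1) + 3*(0)*conj(1)
  = (2) + (-2) + (2) + (-2) + (0) + (0)
  = 0.
Dividing by |G| = 12 gives 0/12 = 0, matching the row-orthogonality relation <chi_6, chi_4> = [chi_6 = chi_4].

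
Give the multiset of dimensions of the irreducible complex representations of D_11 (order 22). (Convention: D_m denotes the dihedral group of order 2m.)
Dimensions: 1, 1, 2, 2, 2, 2, 2

Why: There are 7 irreducibles (= number of conjugacy classes). Their dimensions d_i satisfy sum d_i^2 = |G| = 22: 1 + 1 + 4 + 4 + 4 + 4 + 4 = 22.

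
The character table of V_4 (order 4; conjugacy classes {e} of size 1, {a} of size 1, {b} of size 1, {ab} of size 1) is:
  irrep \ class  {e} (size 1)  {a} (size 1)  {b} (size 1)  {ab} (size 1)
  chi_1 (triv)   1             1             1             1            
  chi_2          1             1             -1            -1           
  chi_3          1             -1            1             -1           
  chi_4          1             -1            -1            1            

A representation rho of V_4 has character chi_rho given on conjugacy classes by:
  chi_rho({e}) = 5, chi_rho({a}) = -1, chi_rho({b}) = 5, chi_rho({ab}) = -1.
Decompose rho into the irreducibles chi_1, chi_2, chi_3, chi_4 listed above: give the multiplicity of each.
Multiplicities: chi_1: 2, chi_2: 0, chi_3: 3, chi_4: 0.

Proof sketch: Use <chi_rho, chi> = (1/|G|) sum_C |C| * chi_rho(C) * conj(chi(C)) with |G| = 4 for each irreducible chi in the table:
  <chi_rho, chi_1> = (1/4)[1*(5)*conj(1) + 1*(-1)*conj(1) + 1*(5)*conj(1) + 1*(-1)*conj(1)]
      = (1/4)[(5) + (-1) + (5) + (-1)] = 8/4 = 2
  <chi_rho, chi_2> = (1/4)[1*(5)*conj(1) + 1*(-1)*conj(1) + 1*(5)*conj(-1) + 1*(-1)*conj(-1)]
      = (1/4)[(5) + (-1) + (-5) + (1)] = 0/4 = 0
  <chi_rho, chi_3> = (1/4)[1*(5)*conj(1) + 1*(-1)*conj(-1) + 1*(5)*conj(1) + 1*(-1)*conj(-1)]
      = (1/4)[(5) + (1) + (5) + (1)] = 12/4 = 3
  <chi_rho, chi_4> = (1/4)[1*(5)*conj(1) + 1*(-1)*conj(-1) + 1*(5)*conj(-1) + 1*(-1)*conj(1)]
      = (1/4)[(5) + (1) + (-5) + (-1)] = 0/4 = 0
Dimension check: dim(rho) = sum (mult * dim) = 2*1 + 0*1 + 3*1 + 0*1 = 5 = chi_rho(e) = 5.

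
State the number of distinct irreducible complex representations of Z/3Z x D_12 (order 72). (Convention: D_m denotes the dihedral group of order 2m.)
27

Justification: The number of irreducible complex representations of a finite group equals its number of conjugacy classes. For a direct product, #classes(G x H) = #classes(G) * #classes(H). Z/3Z has 3 classes (abelian), D_12 has 9 classes, so 3 * 9 = 27, so Z/3Z x D_12 (order 72) has exactly 27 irreducible complex representations.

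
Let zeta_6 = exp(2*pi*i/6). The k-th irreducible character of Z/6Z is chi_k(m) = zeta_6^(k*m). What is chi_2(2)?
chi_2(2) = zeta_6^4 = exp(-2*I*pi/3)

Argument: chi_2(2) = zeta_6^(2*2) = zeta_6^4. Since zeta_6^6 = 1, this equals zeta_6^4 = exp(2*pi*i*4/6) = exp(-2*I*pi/3).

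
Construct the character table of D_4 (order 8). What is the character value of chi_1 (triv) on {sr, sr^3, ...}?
Conjugacy classes: {e} of size 1, {r^2} of size 1, {r^1, r^3} of size 2, {s, sr^2, ...} of size 2, {sr, sr^3, ...} of size 2.
Character table:
  irrep \ class              {e} (size 1)  {r^2} (size 1)  {r^1, r^3} (size 2)  {s, sr^2, ...} (size 2)  {sr, sr^3, ...} (size 2)
  chi_1 (triv)               1             1               1                    1                        1                       
  chi_2 (sign: r->1, s->-1)  1             1               1                    -1                       -1                      
  chi_3 (r->-1, s->1)        1             1               -1                   1                        -1                      
  chi_4 (r->-1, s->-1)       1             1               -1                   -1                       1                       
  chi_5 (2d, j=1)            2             -2              0                    0                        0                       

Spot check: chi_1 (triv) on {sr, sr^3, ...} = 1.

Details: D_4 has order 2*4 = 8 with 5 conjugacy classes, hence 5 irreducibles. Sum of squared dims 1 + 1 + 1 + 1 + 4 = 8 = |G|. Linear characters come from the abelianisation; the 2-dimensional irreps have character r^k -> 2*cos(2*pi*j*k/4), reflections -> 0.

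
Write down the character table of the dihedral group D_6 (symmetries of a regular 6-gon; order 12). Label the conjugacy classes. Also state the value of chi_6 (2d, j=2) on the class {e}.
Conjugacy classes: {e} of size 1, {r^3} of size 1, {r^1, r^5} of size 2, {r^2, r^4} of size 2, {s, sr^2, ...} of size 3, {sr, sr^3, ...} of size 3.
Character table:
  irrep \ class              {e} (size 1)  {r^3} (size 1)  {r^1, r^5} (size 2)  {r^2, r^4} (size 2)  {s, sr^2, ...} (size 3)  {sr, sr^3, ...} (size 3)
  chi_1 (triv)               1             1               1                    1                    1                        1                       
  chi_2 (sign: r->1, s->-1)  1             1               1                    1                    -1                       -1                      
  chi_3 (r->-1, s->1)        1             -1              -1                   1                    1                        -1                      
  chi_4 (r->-1, s->-1)       1             -1              -1                   1                    -1                       1                       
  chi_5 (2d, j=1)            2             -2              1                    -1                   0                        0                       
  chi_6 (2d, j=2)            2             2               -1                   -1                   0                        0                       

Spot check: chi_6 (2d, j=2) on {e} = 2.

Reasoning: D_6 has order 2*6 = 12 with 6 conjugacy classes, hence 6 irreducibles. Sum of squared dims 1 + 1 + 1 + 1 + 4 + 4 = 12 = |G|. Linear characters come from the abelianisation; the 2-dimensional irreps have character r^k -> 2*cos(2*pi*j*k/6), reflections -> 0.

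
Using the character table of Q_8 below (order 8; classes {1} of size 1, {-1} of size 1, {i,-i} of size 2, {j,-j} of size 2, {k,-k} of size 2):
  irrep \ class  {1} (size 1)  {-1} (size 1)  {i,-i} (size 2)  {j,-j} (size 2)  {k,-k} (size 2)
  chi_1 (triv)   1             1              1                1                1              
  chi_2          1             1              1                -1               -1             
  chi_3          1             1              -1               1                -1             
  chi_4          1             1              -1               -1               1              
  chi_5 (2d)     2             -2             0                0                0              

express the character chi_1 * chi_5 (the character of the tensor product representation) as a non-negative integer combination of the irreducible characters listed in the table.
chi_1 tensor chi_5 = chi_5 (all other irreducibles have multiplicity 0).

Derivation: The character of a tensor product is the pointwise product (chi_1 * chi_5)(C) = chi_1(C) * chi_5(C):
  {1}: (1)*(2), {-1}: (1)*(-2), {i,-i}: (1)*(0), {j,-j}: (1)*(0), {k,-k}: (1)*(0)
so (chi_1 * chi_5) takes values
  {1} -> 2, {-1} -> -2, {i,-i} -> 0, {j,-j} -> 0, {k,-k} -> 0.
Now take the inner product of this character with each irreducible chi from the table, <chi_1*chi_5, chi> = (1/8) sum_C |C| (chi_1*chi_5)(C) conj(chi(C)):
  <chi_1*chi_5, chi_1> = (1/8)[1*(2)*conj(1) + 1*(-2)*conj(1) + 2*(0)*conj(1) + 2*(0)*conj(1) + 2*(0)*conj(1)]
      = (1/8)[(2) + (-2) + (0) + (0) + (0)] = 0/8 = 0
  <chi_1*chi_5, chi_2> = (1/8)[1*(2)*conj(1) + 1*(-2)*conj(1) + 2*(0)*conj(1) + 2*(0)*conj(-1) + 2*(0)*conj(-1)]
      = (1/8)[(2) + (-2) + (0) + (0) + (0)] = 0/8 = 0
  <chi_1*chi_5, chi_3> = (1/8)[1*(2)*conj(1) + 1*(-2)*conj(1) + 2*(0)*conj(-1) + 2*(0)*conj(1) + 2*(0)*conj(-1)]
      = (1/8)[(2) + (-2) + (0) + (0) + (0)] = 0/8 = 0
  <chi_1*chi_5, chi_4> = (1/8)[1*(2)*conj(1) + 1*(-2)*conj(1) + 2*(0)*conj(-1) + 2*(0)*conj(-1) + 2*(0)*conj(1)]
      = (1/8)[(2) + (-2) + (0) + (0) + (0)] = 0/8 = 0
  <chi_1*chi_5, chi_5> = (1/8)[1*(2)*conj(2) + 1*(-2)*conj(-2) + 2*(0)*conj(0) + 2*(0)*conj(0) + 2*(0)*conj(0)]
      = (1/8)[(4) + (4) + (0) + (0) + (0)] = 8/8 = 1
Hence the multiplicities are chi_5: 1. Dimension check: dim(chi_1)*dim(chi_5) = 1*2 = 2 and sum (mult * dim) = 1*2 = 2.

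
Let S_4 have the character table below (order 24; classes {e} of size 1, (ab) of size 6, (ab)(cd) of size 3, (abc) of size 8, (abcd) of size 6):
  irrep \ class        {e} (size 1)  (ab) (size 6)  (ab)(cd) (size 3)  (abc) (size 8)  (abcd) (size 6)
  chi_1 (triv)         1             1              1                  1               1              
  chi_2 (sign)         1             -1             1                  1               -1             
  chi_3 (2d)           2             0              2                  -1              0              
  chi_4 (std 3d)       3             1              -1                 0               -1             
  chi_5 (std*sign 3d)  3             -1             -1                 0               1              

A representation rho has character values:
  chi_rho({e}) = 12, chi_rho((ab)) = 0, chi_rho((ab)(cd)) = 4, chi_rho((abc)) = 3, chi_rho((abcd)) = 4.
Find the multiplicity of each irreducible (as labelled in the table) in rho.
Multiplicities: chi_1: 3, chi_2: 1, chi_3: 1, chi_4: 0, chi_5: 2.

Working: Use <chi_rho, chi> = (1/|G|) sum_C |C| * chi_rho(C) * conj(chi(C)) with |G| = 24 for each irreducible chi in the table:
  <chi_rho, chi_1> = (1/24)[1*(12)*conj(1) + 6*(0)*conj(1) + 3*(4)*conj(1) + 8*(3)*conj(1) + 6*(4)*conj(1)]
      = (1/24)[(12) + (0) + (12) + (24) + (24)] = 72/24 = 3
  <chi_rho, chi_2> = (1/24)[1*(12)*conj(1) + 6*(0)*conj(-1) + 3*(4)*conj(1) + 8*(3)*conj(1) + 6*(4)*conj(-1)]
      = (1/24)[(12) + (0) + (12) + (24) + (-24)] = 24/24 = 1
  <chi_rho, chi_3> = (1/24)[1*(12)*conj(2) + 6*(0)*conj(0) + 3*(4)*conj(2) + 8*(3)*conj(-1) + 6*(4)*conj(0)]
      = (1/24)[(24) + (0) + (24) + (-24) + (0)] = 24/24 = 1
  <chi_rho, chi_4> = (1/24)[1*(12)*conj(3) + 6*(0)*conj(1) + 3*(4)*conj(-1) + 8*(3)*conj(0) + 6*(4)*conj(-1)]
      = (1/24)[(36) + (0) + (-12) + (0) + (-24)] = 0/24 = 0
  <chi_rho, chi_5> = (1/24)[1*(12)*conj(3) + 6*(0)*conj(-1) + 3*(4)*conj(-1) + 8*(3)*conj(0) + 6*(4)*conj(1)]
      = (1/24)[(36) + (0) + (-12) + (0) + (24)] = 48/24 = 2
Dimension check: dim(rho) = sum (mult * dim) = 3*1 + 1*1 + 1*2 + 0*3 + 2*3 = 12 = chi_rho(e) = 12.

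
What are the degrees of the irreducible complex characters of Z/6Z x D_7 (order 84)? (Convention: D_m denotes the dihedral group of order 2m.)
Dimensions: 1, 1, 1, 1, 1, 1, 1, 1, 1, 1, 1, 1, 2, 2, 2, 2, 2, 2, 2, 2, 2, 2, 2, 2, 2, 2, 2, 2, 2, 2

Explanation: There are 30 irreducibles (= number of conjugacy classes). Their dimensions d_i satisfy sum d_i^2 = |G| = 84: 1 + 1 + 1 + 1 + 1 + 1 + 1 + 1 + 1 + 1 + 1 + 1 + 4 + 4 + 4 + 4 + 4 + 4 + 4 + 4 + 4 + 4 + 4 + 4 + 4 + 4 + 4 + 4 + 4 + 4 = 84. (For the product with Z/6Z: each of the 6 1-dim characters of Z/6Z tensors with each irrep of D_7, giving 6 copies of each D_7-dimension.)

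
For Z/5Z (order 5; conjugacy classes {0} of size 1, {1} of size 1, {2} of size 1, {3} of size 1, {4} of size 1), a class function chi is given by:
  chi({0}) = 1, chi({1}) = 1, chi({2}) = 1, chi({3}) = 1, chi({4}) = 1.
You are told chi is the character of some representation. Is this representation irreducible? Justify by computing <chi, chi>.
Irreducible: <chi, chi> = 1.

<chi, chi> = (1/|G|) sum_C |C| * |chi(C)|^2 = (1/5)[1*|1|^2 + 1*|1|^2 + 1*|1|^2 + 1*|1|^2 + 1*|1|^2]
  = (1/5)[(1) + (1) + (1) + (1) + (1)] = 5/5 = 1.
(Exp terms are combined using exp(i*s)*conj(exp(i*t)) = exp(i*(s-t)), and sums of them are collapsed using the identity that for every m > 1 the m distinct m-th roots of unity sum to 0, e.g. 1 + exp(2*I*pi/3) + exp(-2*I*pi/3) = 0.)
A character is irreducible iff <chi, chi> = 1, so this representation is irreducible.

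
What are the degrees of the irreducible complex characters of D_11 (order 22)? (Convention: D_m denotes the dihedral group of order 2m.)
Dimensions: 1, 1, 2, 2, 2, 2, 2

Why: There are 7 irreducibles (= number of conjugacy classes). Their dimensions d_i satisfy sum d_i^2 = |G| = 22: 1 + 1 + 4 + 4 + 4 + 4 + 4 = 22.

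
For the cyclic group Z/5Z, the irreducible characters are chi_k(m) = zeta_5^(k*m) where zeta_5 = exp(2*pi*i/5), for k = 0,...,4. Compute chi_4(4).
chi_4(4) = zeta_5^16 = exp(2*I*pi/5)

Solution. chi_4(4) = zeta_5^(4*4) = zeta_5^16. Since zeta_5^5 = 1, this equals zeta_5^1 = exp(2*pi*i*1/5) = exp(2*I*pi/5).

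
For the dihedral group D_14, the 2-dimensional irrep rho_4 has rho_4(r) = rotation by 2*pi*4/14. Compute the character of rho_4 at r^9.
chi_{rho_4}(r^9) = 2*cos(2*pi*4*9/14) = -2*cos(pi/7)

Reasoning: rho_4(r^9) is rotation by angle 2*pi*4*9/14, whose trace is 2*cos(2*pi*4*9/14) = -2*cos(pi/7).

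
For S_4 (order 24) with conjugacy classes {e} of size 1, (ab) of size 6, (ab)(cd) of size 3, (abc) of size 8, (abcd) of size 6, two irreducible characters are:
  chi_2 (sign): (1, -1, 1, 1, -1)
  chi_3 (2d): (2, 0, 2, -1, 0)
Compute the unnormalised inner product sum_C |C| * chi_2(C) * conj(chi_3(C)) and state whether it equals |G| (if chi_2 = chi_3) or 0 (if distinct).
Sum = 0; so <chi_2, chi_3> = 0 (distinct irreducibles are orthogonal).

Compute term by term over conjugacy classes (|C| * chi_2(C) * conj(chi_3(C))):
  1*(1)*conj(2) + 6*(-1)*conj(0) + 3*(1)*conj(2) + 8*(1)*conj(-1) + 6*(-1)*conj(0)
  = (2) + (0) + (6) + (-8) + (0)
  = 0.
Dividing by |G| = 24 gives 0/24 = 0, matching the row-orthogonality relation <chi_2, chi_3> = [chi_2 = chi_3].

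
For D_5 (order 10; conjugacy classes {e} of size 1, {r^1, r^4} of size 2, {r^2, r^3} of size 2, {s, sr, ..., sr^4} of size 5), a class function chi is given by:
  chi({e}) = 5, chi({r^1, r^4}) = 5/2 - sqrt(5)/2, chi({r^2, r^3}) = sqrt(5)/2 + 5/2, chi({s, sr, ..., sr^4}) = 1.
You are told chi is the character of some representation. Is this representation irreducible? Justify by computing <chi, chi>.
Not irreducible (reducible): <chi, chi> = 6 > 1.

Why: <chi, chi> = (1/|G|) sum_C |C| * |chi(C)|^2 = (1/10)[1*|5|^2 + 2*|5/2 - sqrt(5)/2|^2 + 2*|sqrt(5)/2 + 5/2|^2 + 5*|1|^2]
  = (1/10)[(25) + (15 - 5*sqrt(5)) + (5*sqrt(5) + 15) + (5)] = 60/10 = 6.
A character is irreducible iff <chi, chi> = 1, so this representation is reducible.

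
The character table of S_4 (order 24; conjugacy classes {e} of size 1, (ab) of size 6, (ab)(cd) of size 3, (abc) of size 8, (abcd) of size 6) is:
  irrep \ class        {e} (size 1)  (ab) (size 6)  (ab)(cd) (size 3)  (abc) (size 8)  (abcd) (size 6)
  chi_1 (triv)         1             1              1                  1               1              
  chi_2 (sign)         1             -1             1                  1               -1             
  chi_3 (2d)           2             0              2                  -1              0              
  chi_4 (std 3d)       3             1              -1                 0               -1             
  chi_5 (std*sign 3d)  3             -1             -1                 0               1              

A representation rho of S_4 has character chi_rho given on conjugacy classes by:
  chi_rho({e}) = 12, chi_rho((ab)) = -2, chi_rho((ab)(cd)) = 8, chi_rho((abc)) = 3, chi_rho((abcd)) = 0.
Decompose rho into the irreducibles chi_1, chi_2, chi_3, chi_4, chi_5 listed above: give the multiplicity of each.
Multiplicities: chi_1: 2, chi_2: 3, chi_3: 2, chi_4: 0, chi_5: 1.

Solution. Use <chi_rho, chi> = (1/|G|) sum_C |C| * chi_rho(C) * conj(chi(C)) with |G| = 24 for each irreducible chi in the table:
  <chi_rho, chi_1> = (1/24)[1*(12)*conj(1) + 6*(-2)*conj(1) + 3*(8)*conj(1) + 8*(3)*conj(1) + 6*(0)*conj(1)]
      = (1/24)[(12) + (-12) + (24) + (24) + (0)] = 48/24 = 2
  <chi_rho, chi_2> = (1/24)[1*(12)*conj(1) + 6*(-2)*conj(-1) + 3*(8)*conj(1) + 8*(3)*conj(1) + 6*(0)*conj(-1)]
      = (1/24)[(12) + (12) + (24) + (24) + (0)] = 72/24 = 3
  <chi_rho, chi_3> = (1/24)[1*(12)*conj(2) + 6*(-2)*conj(0) + 3*(8)*conj(2) + 8*(3)*conj(-1) + 6*(0)*conj(0)]
      = (1/24)[(24) + (0) + (48) + (-24) + (0)] = 48/24 = 2
  <chi_rho, chi_4> = (1/24)[1*(12)*conj(3) + 6*(-2)*conj(1) + 3*(8)*conj(-1) + 8*(3)*conj(0) + 6*(0)*conj(-1)]
      = (1/24)[(36) + (-12) + (-24) + (0) + (0)] = 0/24 = 0
  <chi_rho, chi_5> = (1/24)[1*(12)*conj(3) + 6*(-2)*conj(-1) + 3*(8)*conj(-1) + 8*(3)*conj(0) + 6*(0)*conj(1)]
      = (1/24)[(36) + (12) + (-24) + (0) + (0)] = 24/24 = 1
Dimension check: dim(rho) = sum (mult * dim) = 2*1 + 3*1 + 2*2 + 0*3 + 1*3 = 12 = chi_rho(e) = 12.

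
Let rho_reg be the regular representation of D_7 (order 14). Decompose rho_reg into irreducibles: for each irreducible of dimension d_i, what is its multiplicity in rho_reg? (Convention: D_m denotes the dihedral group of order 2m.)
Each irreducible V_i of dimension d_i appears with multiplicity d_i, i.e. rho_reg = (direct sum over all irreducibles V_i) d_i V_i. The irreducible dimensions for D_7 are 1, 1, 2, 2, 2: 2 irreducibles of dimension 1, each with multiplicity 1; 3 irreducibles of dimension 2, each with multiplicity 2. Total dimension 2*1*1 + 3*2*2 = 14 = |G|.

Working: General theorem: in the regular representation of a finite group G, each irreducible appears with multiplicity equal to its dimension. Check: dim(rho_reg) = sum d_i^2 = 1 + 1 + 4 + 4 + 4 = 14 = |G|.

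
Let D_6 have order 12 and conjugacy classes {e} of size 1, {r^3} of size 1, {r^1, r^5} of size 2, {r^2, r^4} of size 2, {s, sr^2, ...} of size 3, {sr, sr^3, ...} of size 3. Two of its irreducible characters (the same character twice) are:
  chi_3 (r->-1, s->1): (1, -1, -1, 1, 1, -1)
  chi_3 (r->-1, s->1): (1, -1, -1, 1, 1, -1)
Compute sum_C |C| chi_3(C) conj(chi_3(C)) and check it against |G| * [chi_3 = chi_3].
Sum = 12 = |G| = 12; so <chi_3, chi_3> = 1 (norm-1 confirms irreducibility).

Argument: Compute term by term over conjugacy classes (|C| * chi_3(C) * conj(chi_3(C))):
  1*(1)*conj(1) + 1*(-1)*conj(-1) + 2*(-1)*conj(-1) + 2*(1)*conj(1) + 3*(1)*conj(1) + 3*(-1)*conj(-1)
  = (1) + (1) + (2) + (2) + (3) + (3)
  = 12.
Dividing by |G| = 12 gives 12/12 = 1, matching the row-orthogonality relation <chi_3, chi_3> = [chi_3 = chi_3].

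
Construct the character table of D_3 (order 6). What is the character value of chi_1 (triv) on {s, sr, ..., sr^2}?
Conjugacy classes: {e} of size 1, {r^1, r^2} of size 2, {s, sr, ..., sr^2} of size 3.
Character table:
  irrep \ class              {e} (size 1)  {r^1, r^2} (size 2)  {s, sr, ..., sr^2} (size 3)
  chi_1 (triv)               1             1                    1                          
  chi_2 (sign: r->1, s->-1)  1             1                    -1                         
  chi_3 (2d, j=1)            2             -1                   0                          

Spot check: chi_1 (triv) on {s, sr, ..., sr^2} = 1.

D_3 has order 2*3 = 6 with 3 conjugacy classes, hence 3 irreducibles. Sum of squared dims 1 + 1 + 4 = 6 = |G|. Linear characters come from the abelianisation; the 2-dimensional irreps have character r^k -> 2*cos(2*pi*j*k/3), reflections -> 0.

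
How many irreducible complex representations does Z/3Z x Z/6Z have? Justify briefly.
18

Derivation: The number of irreducible complex representations of a finite group equals its number of conjugacy classes. Z/3Z x Z/6Z is abelian of order 18, so every element is its own conjugacy class: 18 classes, so Z/3Z x Z/6Z (order 18) has exactly 18 irreducible complex representations.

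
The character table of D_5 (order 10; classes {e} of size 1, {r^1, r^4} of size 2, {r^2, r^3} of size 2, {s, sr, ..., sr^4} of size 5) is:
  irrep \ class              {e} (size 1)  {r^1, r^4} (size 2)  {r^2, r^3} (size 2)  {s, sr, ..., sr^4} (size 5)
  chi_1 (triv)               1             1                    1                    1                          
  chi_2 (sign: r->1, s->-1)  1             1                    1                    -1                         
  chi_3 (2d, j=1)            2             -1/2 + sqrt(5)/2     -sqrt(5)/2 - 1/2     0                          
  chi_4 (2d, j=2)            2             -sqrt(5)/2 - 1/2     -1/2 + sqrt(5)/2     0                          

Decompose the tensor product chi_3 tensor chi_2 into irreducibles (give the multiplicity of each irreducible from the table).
chi_3 tensor chi_2 = chi_3 (all other irreducibles have multiplicity 0).

Details: The character of a tensor product is the pointwise product (chi_3 * chi_2)(C) = chi_3(C) * chi_2(C):
  {e}: (2)*(1), {r^1, r^4}: (-1/2 + sqrt(5)/2)*(1), {r^2, r^3}: (-sqrt(5)/2 - 1/2)*(1), {s, sr, ..., sr^4}: (0)*(-1)
so (chi_3 * chi_2) takes values
  {e} -> 2, {r^1, r^4} -> -1/2 + sqrt(5)/2, {r^2, r^3} -> -sqrt(5)/2 - 1/2, {s, sr, ..., sr^4} -> 0.
Now take the inner product of this character with each irreducible chi from the table, <chi_3*chi_2, chi> = (1/10) sum_C |C| (chi_3*chi_2)(C) conj(chi(C)):
  <chi_3*chi_2, chi_1> = (1/10)[1*(2)*conj(1) + 2*(-1/2 + sqrt(5)/2)*conj(1) + 2*(-sqrt(5)/2 - 1/2)*conj(1) + 5*(0)*conj(1)]
      = (1/10)[(2) + (-1 + sqrt(5)) + (-sqrt(5) - 1) + (0)] = 0/10 = 0
  <chi_3*chi_2, chi_2> = (1/10)[1*(2)*conj(1) + 2*(-1/2 + sqrt(5)/2)*conj(1) + 2*(-sqrt(5)/2 - 1/2)*conj(1) + 5*(0)*conj(-1)]
      = (1/10)[(2) + (-1 + sqrt(5)) + (-sqrt(5) - 1) + (0)] = 0/10 = 0
  <chi_3*chi_2, chi_3> = (1/10)[1*(2)*conj(2) + 2*(-1/2 + sqrt(5)/2)*conj(-1/2 + sqrt(5)/2) + 2*(-sqrt(5)/2 - 1/2)*conj(-sqrt(5)/2 - 1/2) + 5*(0)*conj(0)]
      = (1/10)[(4) + (3 - sqrt(5)) + (sqrt(5) + 3) + (0)] = 10/10 = 1
  <chi_3*chi_2, chi_4> = (1/10)[1*(2)*conj(2) + 2*(-1/2 + sqrt(5)/2)*conj(-sqrt(5)/2 - 1/2) + 2*(-sqrt(5)/2 - 1/2)*conj(-1/2 + sqrt(5)/2) + 5*(0)*conj(0)]
      = (1/10)[(4) + (-2) + (-2) + (0)] = 0/10 = 0
Hence the multiplicities are chi_3: 1. Dimension check: dim(chi_3)*dim(chi_2) = 2*1 = 2 and sum (mult * dim) = 1*2 = 2.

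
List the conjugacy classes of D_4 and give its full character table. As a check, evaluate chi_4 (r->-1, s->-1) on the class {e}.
Conjugacy classes: {e} of size 1, {r^2} of size 1, {r^1, r^3} of size 2, {s, sr^2, ...} of size 2, {sr, sr^3, ...} of size 2.
Character table:
  irrep \ class              {e} (size 1)  {r^2} (size 1)  {r^1, r^3} (size 2)  {s, sr^2, ...} (size 2)  {sr, sr^3, ...} (size 2)
  chi_1 (triv)               1             1               1                    1                        1                       
  chi_2 (sign: r->1, s->-1)  1             1               1                    -1                       -1                      
  chi_3 (r->-1, s->1)        1             1               -1                   1                        -1                      
  chi_4 (r->-1, s->-1)       1             1               -1                   -1                       1                       
  chi_5 (2d, j=1)            2             -2              0                    0                        0                       

Spot check: chi_4 (r->-1, s->-1) on {e} = 1.

Why: D_4 has order 2*4 = 8 with 5 conjugacy classes, hence 5 irreducibles. Sum of squared dims 1 + 1 + 1 + 1 + 4 = 8 = |G|. Linear characters come from the abelianisation; the 2-dimensional irreps have character r^k -> 2*cos(2*pi*j*k/4), reflections -> 0.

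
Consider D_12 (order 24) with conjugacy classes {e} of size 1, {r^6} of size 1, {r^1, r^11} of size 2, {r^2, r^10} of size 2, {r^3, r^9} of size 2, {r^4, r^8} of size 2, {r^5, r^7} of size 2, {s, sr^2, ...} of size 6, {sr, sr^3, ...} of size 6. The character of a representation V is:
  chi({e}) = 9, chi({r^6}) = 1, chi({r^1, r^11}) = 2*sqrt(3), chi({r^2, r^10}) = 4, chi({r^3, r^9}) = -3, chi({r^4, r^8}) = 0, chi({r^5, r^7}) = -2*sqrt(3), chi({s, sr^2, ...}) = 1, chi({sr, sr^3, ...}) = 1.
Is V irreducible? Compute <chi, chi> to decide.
Not irreducible (reducible): <chi, chi> = 8 > 1.

Argument: <chi, chi> = (1/|G|) sum_C |C| * |chi(C)|^2 = (1/24)[1*|9|^2 + 1*|1|^2 + 2*|2*sqrt(3)|^2 + 2*|4|^2 + 2*|-3|^2 + 2*|0|^2 + 2*|-2*sqrt(3)|^2 + 6*|1|^2 + 6*|1|^2]
  = (1/24)[(81) + (1) + (24) + (32) + (18) + (0) + (24) + (6) + (6)] = 192/24 = 8.
A character is irreducible iff <chi, chi> = 1, so this representation is reducible.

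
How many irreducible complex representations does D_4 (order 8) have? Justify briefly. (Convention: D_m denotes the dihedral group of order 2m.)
5

Proof sketch: The number of irreducible complex representations of a finite group equals its number of conjugacy classes. D_4 has 5 conjugacy classes (n/2 + 3 for n even), so D_4 (order 8) has exactly 5 irreducible complex representations.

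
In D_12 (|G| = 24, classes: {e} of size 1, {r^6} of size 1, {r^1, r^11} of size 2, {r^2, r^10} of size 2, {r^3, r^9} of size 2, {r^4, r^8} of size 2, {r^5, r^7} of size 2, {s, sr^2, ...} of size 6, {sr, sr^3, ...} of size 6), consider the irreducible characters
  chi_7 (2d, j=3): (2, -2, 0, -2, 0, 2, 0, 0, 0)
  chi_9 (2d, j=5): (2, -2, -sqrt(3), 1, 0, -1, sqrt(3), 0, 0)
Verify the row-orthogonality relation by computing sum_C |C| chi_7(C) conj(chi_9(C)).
Sum = 0; so <chi_7, chi_9> = 0 (distinct irreducibles are orthogonal).

Why: Compute term by term over conjugacy classes (|C| * chi_7(C) * conj(chi_9(C))):
  1*(2)*conj(2) + 1*(-2)*conj(-2) + 2*(0)*conj(-sqrt(3)) + 2*(-2)*conj(1) + 2*(0)*conj(0) + 2*(2)*conj(-1) + 2*(0)*conj(sqrt(3)) + 6*(0)*conj(0) + 6*(0)*conj(0)
  = (4) + (4) + (0) + (-4) + (0) + (-4) + (0) + (0) + (0)
  = 0.
Dividing by |G| = 24 gives 0/24 = 0, matching the row-orthogonality relation <chi_7, chi_9> = [chi_7 = chi_9].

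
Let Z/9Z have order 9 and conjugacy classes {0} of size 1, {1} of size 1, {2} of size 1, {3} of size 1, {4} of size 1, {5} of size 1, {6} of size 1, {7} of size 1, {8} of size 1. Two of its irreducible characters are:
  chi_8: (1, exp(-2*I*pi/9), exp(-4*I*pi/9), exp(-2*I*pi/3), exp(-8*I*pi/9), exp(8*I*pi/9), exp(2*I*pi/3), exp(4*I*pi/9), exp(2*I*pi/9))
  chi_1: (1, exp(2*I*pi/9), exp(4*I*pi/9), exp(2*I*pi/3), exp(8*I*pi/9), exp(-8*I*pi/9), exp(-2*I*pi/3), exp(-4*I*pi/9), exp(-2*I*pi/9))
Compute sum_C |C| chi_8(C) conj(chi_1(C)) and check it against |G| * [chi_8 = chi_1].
Sum = 0; so <chi_8, chi_1> = 0 (distinct irreducibles are orthogonal).

Details: Compute term by term over conjugacy classes (|C| * chi_8(C) * conj(chi_1(C))):
  1*(1)*conj(1) + 1*(exp(-2*I*pi/9))*conj(exp(2*I*pi/9)) + 1*(exp(-4*I*pi/9))*conj(exp(4*I*pi/9)) + 1*(exp(-2*I*pi/3))*conj(exp(2*I*pi/3)) + 1*(exp(-8*I*pi/9))*conj(exp(8*I*pi/9)) + 1*(exp(8*I*pi/9))*conj(exp(-8*I*pi/9)) + 1*(exp(2*I*pi/3))*conj(exp(-2*I*pi/3)) + 1*(exp(4*I*pi/9))*conj(exp(-4*I*pi/9)) + 1*(exp(2*I*pi/9))*conj(exp(-2*I*pi/9))
  = (1) + (exp(-4*I*pi/9)) + (exp(-8*I*pi/9)) + (exp(2*I*pi/3)) + (exp(2*I*pi/9)) + (exp(-2*I*pi/9)) + (exp(-2*I*pi/3)) + (exp(8*I*pi/9)) + (exp(4*I*pi/9))
  = 0.
(Exp terms are combined using exp(i*s)*conj(exp(i*t)) = exp(i*(s-t)), and sums of them are collapsed using the identity that for every m > 1 the m distinct m-th roots of unity sum to 0, e.g. 1 + exp(2*I*pi/3) + exp(-2*I*pi/3) = 0.)
Dividing by |G| = 9 gives 0/9 = 0, matching the row-orthogonality relation <chi_8, chi_1> = [chi_8 = chi_1].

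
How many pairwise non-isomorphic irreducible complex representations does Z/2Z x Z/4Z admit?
8

Argument: The number of irreducible complex representations of a finite group equals its number of conjugacy classes. Z/2Z x Z/4Z is abelian of order 8, so every element is its own conjugacy class: 8 classes, so Z/2Z x Z/4Z (order 8) has exactly 8 irreducible complex representations.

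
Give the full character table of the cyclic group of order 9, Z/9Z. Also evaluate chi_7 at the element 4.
Character table of Z/9Z (irreps indexed chi_0,...,chi_8 with chi_k(m) = zeta_9^(k*m), zeta_9 = exp(2*pi*i/9)):
  irrep \ class  {0} (size 1)  {1} (size 1)    {2} (size 1)    {3} (size 1)    {4} (size 1)    {5} (size 1)    {6} (size 1)    {7} (size 1)    {8} (size 1)  
  chi_0          1             1               1               1               1               1               1               1               1             
  chi_1          1             exp(2*I*pi/9)   exp(4*I*pi/9)   exp(2*I*pi/3)   exp(8*I*pi/9)   exp(-8*I*pi/9)  exp(-2*I*pi/3)  exp(-4*I*pi/9)  exp(-2*I*pi/9)
  chi_2          1             exp(4*I*pi/9)   exp(8*I*pi/9)   exp(-2*I*pi/3)  exp(-2*I*pi/9)  exp(2*I*pi/9)   exp(2*I*pi/3)   exp(-8*I*pi/9)  exp(-4*I*pi/9)
  chi_3          1             exp(2*I*pi/3)   exp(-2*I*pi/3)  1               exp(2*I*pi/3)   exp(-2*I*pi/3)  1               exp(2*I*pi/3)   exp(-2*I*pi/3)
  chi_4          1             exp(8*I*pi/9)   exp(-2*I*pi/9)  exp(2*I*pi/3)   exp(-4*I*pi/9)  exp(4*I*pi/9)   exp(-2*I*pi/3)  exp(2*I*pi/9)   exp(-8*I*pi/9)
  chi_5          1             exp(-8*I*pi/9)  exp(2*I*pi/9)   exp(-2*I*pi/3)  exp(4*I*pi/9)   exp(-4*I*pi/9)  exp(2*I*pi/3)   exp(-2*I*pi/9)  exp(8*I*pi/9) 
  chi_6          1             exp(-2*I*pi/3)  exp(2*I*pi/3)   1               exp(-2*I*pi/3)  exp(2*I*pi/3)   1               exp(-2*I*pi/3)  exp(2*I*pi/3) 
  chi_7          1             exp(-4*I*pi/9)  exp(-8*I*pi/9)  exp(2*I*pi/3)   exp(2*I*pi/9)   exp(-2*I*pi/9)  exp(-2*I*pi/3)  exp(8*I*pi/9)   exp(4*I*pi/9) 
  chi_8          1             exp(-2*I*pi/9)  exp(-4*I*pi/9)  exp(-2*I*pi/3)  exp(-8*I*pi/9)  exp(8*I*pi/9)   exp(2*I*pi/3)   exp(4*I*pi/9)   exp(2*I*pi/9) 

Spot check: chi_7(4) = zeta_9^(7*4) = zeta_9^28 = exp(2*I*pi/9).

Proof sketch: Z/9Z is abelian, so all 9 irreducible complex representations are 1-dimensional. They are given by chi_k(m) = zeta_9^(k*m) for k = 0,...,8. Row orthogonality: sum_m chi_k(m) conj(chi_l(m)) = 9 * [k = l].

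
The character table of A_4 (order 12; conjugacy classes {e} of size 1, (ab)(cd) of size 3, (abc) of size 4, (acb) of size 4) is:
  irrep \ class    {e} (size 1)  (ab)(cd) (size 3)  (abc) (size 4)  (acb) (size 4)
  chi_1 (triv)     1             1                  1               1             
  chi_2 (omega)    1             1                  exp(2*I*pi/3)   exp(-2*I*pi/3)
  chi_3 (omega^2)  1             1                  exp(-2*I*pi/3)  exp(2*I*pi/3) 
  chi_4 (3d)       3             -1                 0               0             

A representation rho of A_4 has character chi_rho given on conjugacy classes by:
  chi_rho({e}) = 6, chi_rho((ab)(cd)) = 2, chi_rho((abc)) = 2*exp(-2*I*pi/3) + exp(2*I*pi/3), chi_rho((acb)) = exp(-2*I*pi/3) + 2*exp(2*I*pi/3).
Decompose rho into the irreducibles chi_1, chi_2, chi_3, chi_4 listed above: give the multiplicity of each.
Multiplicities: chi_1: 0, chi_2: 1, chi_3: 2, chi_4: 1.

Explanation: Use <chi_rho, chi> = (1/|G|) sum_C |C| * chi_rho(C) * conj(chi(C)) with |G| = 12 for each irreducible chi in the table:
  <chi_rho, chi_1> = (1/12)[1*(6)*conj(1) + 3*(2)*conj(1) + 4*(2*exp(-2*I*pi/3) + exp(2*I*pi/3))*conj(1) + 4*(exp(-2*I*pi/3) + 2*exp(2*I*pi/3))*conj(1)]
      = (1/12)[(6) + (6) + (8*exp(-2*I*pi/3) + 4*exp(2*I*pi/3)) + (4*exp(-2*I*pi/3) + 8*exp(2*I*pi/3))] = 0/12 = 0
  <chi_rho, chi_2> = (1/12)[1*(6)*conj(1) + 3*(2)*conj(1) + 4*(2*exp(-2*I*pi/3) + exp(2*I*pi/3))*conj(exp(2*I*pi/3)) + 4*(exp(-2*I*pi/3) + 2*exp(2*I*pi/3))*conj(exp(-2*I*pi/3))]
      = (1/12)[(6) + (6) + (4 + 8*exp(2*I*pi/3)) + (4 + 8*exp(-2*I*pi/3))] = 12/12 = 1
  <chi_rho, chi_3> = (1/12)[1*(6)*conj(1) + 3*(2)*conj(1) + 4*(2*exp(-2*I*pi/3) + exp(2*I*pi/3))*conj(exp(-2*I*pi/3)) + 4*(exp(-2*I*pi/3) + 2*exp(2*I*pi/3))*conj(exp(2*I*pi/3))]
      = (1/12)[(6) + (6) + (8 + 4*exp(-2*I*pi/3)) + (8 + 4*exp(2*I*pi/3))] = 24/12 = 2
  <chi_rho, chi_4> = (1/12)[1*(6)*conj(3) + 3*(2)*conj(-1) + 4*(2*exp(-2*I*pi/3) + exp(2*I*pi/3))*conj(0) + 4*(exp(-2*I*pi/3) + 2*exp(2*I*pi/3))*conj(0)]
      = (1/12)[(18) + (-6) + (0) + (0)] = 12/12 = 1
(Exp terms are combined using exp(i*s)*conj(exp(i*t)) = exp(i*(s-t)), and sums of them are collapsed using the identity that for every m > 1 the m distinct m-th roots of unity sum to 0, e.g. 1 + exp(2*I*pi/3) + exp(-2*I*pi/3) = 0.)
Dimension check: dim(rho) = sum (mult * dim) = 0*1 + 1*1 + 2*1 + 1*3 = 6 = chi_rho(e) = 6.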